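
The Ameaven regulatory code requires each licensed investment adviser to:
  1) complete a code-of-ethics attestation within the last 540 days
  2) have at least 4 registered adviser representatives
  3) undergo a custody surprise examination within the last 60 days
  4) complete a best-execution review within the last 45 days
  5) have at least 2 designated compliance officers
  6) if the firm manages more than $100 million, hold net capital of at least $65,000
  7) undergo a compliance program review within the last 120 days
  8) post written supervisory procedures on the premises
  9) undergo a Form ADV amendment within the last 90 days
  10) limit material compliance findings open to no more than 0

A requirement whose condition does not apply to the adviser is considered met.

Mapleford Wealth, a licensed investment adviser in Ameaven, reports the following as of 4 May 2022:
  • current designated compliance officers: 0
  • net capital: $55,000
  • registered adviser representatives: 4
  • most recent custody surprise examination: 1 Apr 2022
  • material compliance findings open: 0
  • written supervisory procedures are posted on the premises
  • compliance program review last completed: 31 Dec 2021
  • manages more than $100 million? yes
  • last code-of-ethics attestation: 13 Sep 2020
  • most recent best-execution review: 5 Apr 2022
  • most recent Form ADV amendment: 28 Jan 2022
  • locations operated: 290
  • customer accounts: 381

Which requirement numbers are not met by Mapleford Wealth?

1. code-of-ethics attestation 598 days ago vs limit 540 → not met
2. registered adviser representatives 4 ≥ 4 → met
3. custody surprise examination 33 days ago vs limit 60 → met
4. best-execution review 29 days ago vs limit 45 → met
5. designated compliance officers 0 < 2 → not met
6. condition 'manages more than $100 million' holds; net capital $55,000 < $65,000 → not met
7. compliance program review 124 days ago vs limit 120 → not met
8. written supervisory procedures present → met
9. Form ADV amendment 96 days ago vs limit 90 → not met
10. material compliance findings open 0 ≤ 0 → met
Not met: 1, 5, 6, 7, 9

1, 5, 6, 7, 9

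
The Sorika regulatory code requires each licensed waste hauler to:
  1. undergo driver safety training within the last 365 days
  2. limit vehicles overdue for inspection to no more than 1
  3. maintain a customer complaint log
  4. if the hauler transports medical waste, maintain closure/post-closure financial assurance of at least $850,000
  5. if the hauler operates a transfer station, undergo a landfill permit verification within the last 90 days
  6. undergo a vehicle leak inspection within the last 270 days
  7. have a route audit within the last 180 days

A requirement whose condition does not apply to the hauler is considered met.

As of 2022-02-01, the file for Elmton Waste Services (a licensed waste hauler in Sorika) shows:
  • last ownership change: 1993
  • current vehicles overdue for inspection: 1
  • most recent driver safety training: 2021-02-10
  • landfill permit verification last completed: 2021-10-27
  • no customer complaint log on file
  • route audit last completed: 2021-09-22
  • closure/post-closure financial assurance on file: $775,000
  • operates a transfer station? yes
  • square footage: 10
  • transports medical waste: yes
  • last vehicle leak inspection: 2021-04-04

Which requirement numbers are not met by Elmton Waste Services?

3, 4, 5, 6

1. driver safety training 356 days ago vs limit 365 → met
2. vehicles overdue for inspection 1 ≤ 1 → met
3. customer complaint log absent → not met
4. condition 'transports medical waste' holds; closure/post-closure financial assurance $775,000 < $850,000 → not met
5. condition 'operates a transfer station' holds; landfill permit verification 97 days ago vs limit 90 → not met
6. vehicle leak inspection 303 days ago vs limit 270 → not met
7. route audit 132 days ago vs limit 180 → met
Not met: 3, 4, 5, 6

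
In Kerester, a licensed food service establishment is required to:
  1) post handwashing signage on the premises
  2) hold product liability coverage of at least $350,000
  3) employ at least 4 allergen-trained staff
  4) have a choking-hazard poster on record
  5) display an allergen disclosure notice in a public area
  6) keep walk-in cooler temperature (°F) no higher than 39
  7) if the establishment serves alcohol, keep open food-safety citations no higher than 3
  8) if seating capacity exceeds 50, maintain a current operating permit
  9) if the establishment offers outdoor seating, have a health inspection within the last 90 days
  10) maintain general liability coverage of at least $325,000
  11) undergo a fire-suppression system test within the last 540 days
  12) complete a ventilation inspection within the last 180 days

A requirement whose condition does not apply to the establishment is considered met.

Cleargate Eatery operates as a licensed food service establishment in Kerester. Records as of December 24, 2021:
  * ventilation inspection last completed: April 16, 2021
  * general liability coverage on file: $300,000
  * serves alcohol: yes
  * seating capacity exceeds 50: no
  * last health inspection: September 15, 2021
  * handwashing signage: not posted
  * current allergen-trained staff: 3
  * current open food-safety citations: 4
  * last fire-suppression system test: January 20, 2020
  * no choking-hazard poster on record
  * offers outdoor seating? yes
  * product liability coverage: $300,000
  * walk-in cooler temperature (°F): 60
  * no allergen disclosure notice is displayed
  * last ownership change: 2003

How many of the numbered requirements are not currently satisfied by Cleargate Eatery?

11

1. handwashing signage absent → not met
2. product liability coverage $300,000 < $350,000 → not met
3. allergen-trained staff 3 < 4 → not met
4. choking-hazard poster absent → not met
5. allergen disclosure notice absent → not met
6. walk-in cooler temperature (°F) 60 > 39 → not met
7. condition 'serves alcohol' holds; open food-safety citations 4 > 3 → not met
8. condition 'seating capacity exceeds 50' does not hold → requirement n/a → met
9. condition 'offers outdoor seating' holds; health inspection 100 days ago vs limit 90 → not met
10. general liability coverage $300,000 < $325,000 → not met
11. fire-suppression system test 704 days ago vs limit 540 → not met
12. ventilation inspection 252 days ago vs limit 180 → not met
Not met: 11 of 12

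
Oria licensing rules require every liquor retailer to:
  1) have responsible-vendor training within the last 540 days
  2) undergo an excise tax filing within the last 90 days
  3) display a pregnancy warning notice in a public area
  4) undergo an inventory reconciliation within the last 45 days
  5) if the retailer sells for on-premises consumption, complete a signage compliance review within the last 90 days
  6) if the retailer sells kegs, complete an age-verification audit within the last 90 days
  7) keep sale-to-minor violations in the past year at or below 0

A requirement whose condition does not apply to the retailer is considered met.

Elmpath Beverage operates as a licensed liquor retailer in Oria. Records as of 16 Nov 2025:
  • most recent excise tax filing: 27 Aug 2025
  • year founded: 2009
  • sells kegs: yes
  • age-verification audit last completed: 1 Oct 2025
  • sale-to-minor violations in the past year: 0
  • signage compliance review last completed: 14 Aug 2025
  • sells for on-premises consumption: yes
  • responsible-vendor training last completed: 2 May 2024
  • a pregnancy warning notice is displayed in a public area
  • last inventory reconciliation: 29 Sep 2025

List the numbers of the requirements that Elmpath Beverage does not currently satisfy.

1. responsible-vendor training 563 days ago vs limit 540 → not met
2. excise tax filing 81 days ago vs limit 90 → met
3. pregnancy warning notice present → met
4. inventory reconciliation 48 days ago vs limit 45 → not met
5. condition 'sells for on-premises consumption' holds; signage compliance review 94 days ago vs limit 90 → not met
6. condition 'sells kegs' holds; age-verification audit 46 days ago vs limit 90 → met
7. sale-to-minor violations in the past year 0 ≤ 0 → met
Not met: 1, 4, 5

1, 4, 5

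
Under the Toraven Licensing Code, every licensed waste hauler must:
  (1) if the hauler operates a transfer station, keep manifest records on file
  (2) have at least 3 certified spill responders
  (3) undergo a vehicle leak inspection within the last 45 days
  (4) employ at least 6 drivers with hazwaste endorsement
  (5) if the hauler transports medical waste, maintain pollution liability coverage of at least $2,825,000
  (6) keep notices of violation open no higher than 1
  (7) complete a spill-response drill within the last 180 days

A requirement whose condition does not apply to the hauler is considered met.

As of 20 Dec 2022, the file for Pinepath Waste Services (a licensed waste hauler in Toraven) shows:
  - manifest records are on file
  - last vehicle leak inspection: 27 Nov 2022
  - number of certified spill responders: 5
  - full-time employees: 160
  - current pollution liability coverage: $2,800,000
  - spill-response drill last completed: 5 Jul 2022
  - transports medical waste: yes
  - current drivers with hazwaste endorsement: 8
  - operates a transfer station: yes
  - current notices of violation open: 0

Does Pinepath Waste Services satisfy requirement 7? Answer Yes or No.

Yes

7. spill-response drill 168 days ago vs limit 180 → met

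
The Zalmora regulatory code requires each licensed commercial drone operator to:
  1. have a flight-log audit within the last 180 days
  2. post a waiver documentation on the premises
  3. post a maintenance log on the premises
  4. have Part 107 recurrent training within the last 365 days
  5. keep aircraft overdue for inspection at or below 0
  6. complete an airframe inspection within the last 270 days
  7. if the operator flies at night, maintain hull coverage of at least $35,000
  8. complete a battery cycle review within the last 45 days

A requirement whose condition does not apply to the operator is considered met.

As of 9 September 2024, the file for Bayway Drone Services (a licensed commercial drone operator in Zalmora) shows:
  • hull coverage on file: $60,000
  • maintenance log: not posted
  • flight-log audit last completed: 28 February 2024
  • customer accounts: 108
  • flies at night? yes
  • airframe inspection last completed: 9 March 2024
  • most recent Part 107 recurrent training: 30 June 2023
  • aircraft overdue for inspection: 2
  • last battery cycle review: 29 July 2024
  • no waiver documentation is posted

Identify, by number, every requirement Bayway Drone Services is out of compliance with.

1, 2, 3, 4, 5

1. flight-log audit 194 days ago vs limit 180 → not met
2. waiver documentation absent → not met
3. maintenance log absent → not met
4. Part 107 recurrent training 437 days ago vs limit 365 → not met
5. aircraft overdue for inspection 2 > 0 → not met
6. airframe inspection 184 days ago vs limit 270 → met
7. condition 'flies at night' holds; hull coverage $60,000 ≥ $35,000 → met
8. battery cycle review 42 days ago vs limit 45 → met
Not met: 1, 2, 3, 4, 5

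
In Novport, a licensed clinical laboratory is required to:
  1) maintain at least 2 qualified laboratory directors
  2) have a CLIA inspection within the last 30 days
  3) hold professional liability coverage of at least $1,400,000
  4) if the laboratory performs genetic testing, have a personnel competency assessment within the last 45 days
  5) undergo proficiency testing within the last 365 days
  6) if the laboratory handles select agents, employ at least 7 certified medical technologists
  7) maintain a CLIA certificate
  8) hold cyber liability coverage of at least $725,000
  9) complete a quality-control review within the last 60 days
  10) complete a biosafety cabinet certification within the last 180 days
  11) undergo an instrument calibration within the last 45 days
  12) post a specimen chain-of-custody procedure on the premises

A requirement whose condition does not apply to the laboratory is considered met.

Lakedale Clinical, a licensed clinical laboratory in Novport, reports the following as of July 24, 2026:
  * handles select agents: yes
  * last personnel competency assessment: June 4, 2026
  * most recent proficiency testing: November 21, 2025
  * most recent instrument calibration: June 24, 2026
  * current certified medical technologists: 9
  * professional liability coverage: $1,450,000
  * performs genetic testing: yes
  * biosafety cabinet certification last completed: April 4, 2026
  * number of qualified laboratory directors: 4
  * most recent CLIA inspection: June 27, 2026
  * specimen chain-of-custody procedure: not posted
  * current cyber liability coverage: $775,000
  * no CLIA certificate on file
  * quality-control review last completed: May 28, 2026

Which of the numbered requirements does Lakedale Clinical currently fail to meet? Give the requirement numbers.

1. qualified laboratory directors 4 ≥ 2 → met
2. CLIA inspection 27 days ago vs limit 30 → met
3. professional liability coverage $1,450,000 ≥ $1,400,000 → met
4. condition 'performs genetic testing' holds; personnel competency assessment 50 days ago vs limit 45 → not met
5. proficiency testing 245 days ago vs limit 365 → met
6. condition 'handles select agents' holds; certified medical technologists 9 ≥ 7 → met
7. CLIA certificate absent → not met
8. cyber liability coverage $775,000 ≥ $725,000 → met
9. quality-control review 57 days ago vs limit 60 → met
10. biosafety cabinet certification 111 days ago vs limit 180 → met
11. instrument calibration 30 days ago vs limit 45 → met
12. specimen chain-of-custody procedure absent → not met
Not met: 4, 7, 12

4, 7, 12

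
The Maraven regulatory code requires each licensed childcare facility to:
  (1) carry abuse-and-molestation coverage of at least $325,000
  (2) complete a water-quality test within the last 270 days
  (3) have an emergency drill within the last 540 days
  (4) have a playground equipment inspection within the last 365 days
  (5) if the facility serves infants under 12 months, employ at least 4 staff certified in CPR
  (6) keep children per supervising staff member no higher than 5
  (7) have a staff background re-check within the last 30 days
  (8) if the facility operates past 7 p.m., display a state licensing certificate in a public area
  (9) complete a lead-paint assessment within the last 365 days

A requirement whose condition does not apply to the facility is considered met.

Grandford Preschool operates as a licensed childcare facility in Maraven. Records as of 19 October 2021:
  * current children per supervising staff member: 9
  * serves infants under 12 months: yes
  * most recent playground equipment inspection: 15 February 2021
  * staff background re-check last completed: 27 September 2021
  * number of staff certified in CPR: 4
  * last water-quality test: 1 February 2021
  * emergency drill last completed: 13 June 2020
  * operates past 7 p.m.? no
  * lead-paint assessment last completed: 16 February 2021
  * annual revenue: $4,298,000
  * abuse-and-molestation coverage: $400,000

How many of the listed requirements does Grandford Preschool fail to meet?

1. abuse-and-molestation coverage $400,000 ≥ $325,000 → met
2. water-quality test 260 days ago vs limit 270 → met
3. emergency drill 493 days ago vs limit 540 → met
4. playground equipment inspection 246 days ago vs limit 365 → met
5. condition 'serves infants under 12 months' holds; staff certified in CPR 4 ≥ 4 → met
6. children per supervising staff member 9 > 5 → not met
7. staff background re-check 22 days ago vs limit 30 → met
8. condition 'operates past 7 p.m.' does not hold → requirement n/a → met
9. lead-paint assessment 245 days ago vs limit 365 → met
Not met: 1 of 9

1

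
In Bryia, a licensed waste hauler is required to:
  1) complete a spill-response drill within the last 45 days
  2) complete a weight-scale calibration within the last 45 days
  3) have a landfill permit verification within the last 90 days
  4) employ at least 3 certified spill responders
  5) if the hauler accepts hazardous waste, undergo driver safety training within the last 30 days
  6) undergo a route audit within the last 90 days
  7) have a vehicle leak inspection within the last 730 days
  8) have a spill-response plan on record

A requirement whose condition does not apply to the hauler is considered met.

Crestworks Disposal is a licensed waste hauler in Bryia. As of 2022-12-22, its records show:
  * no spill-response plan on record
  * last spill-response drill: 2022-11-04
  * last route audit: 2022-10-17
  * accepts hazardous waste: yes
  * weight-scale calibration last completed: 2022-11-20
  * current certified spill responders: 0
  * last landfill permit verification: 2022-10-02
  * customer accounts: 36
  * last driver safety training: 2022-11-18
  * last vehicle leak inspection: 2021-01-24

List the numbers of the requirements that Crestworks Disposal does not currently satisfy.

1, 4, 5, 8

1. spill-response drill 48 days ago vs limit 45 → not met
2. weight-scale calibration 32 days ago vs limit 45 → met
3. landfill permit verification 81 days ago vs limit 90 → met
4. certified spill responders 0 < 3 → not met
5. condition 'accepts hazardous waste' holds; driver safety training 34 days ago vs limit 30 → not met
6. route audit 66 days ago vs limit 90 → met
7. vehicle leak inspection 697 days ago vs limit 730 → met
8. spill-response plan absent → not met
Not met: 1, 4, 5, 8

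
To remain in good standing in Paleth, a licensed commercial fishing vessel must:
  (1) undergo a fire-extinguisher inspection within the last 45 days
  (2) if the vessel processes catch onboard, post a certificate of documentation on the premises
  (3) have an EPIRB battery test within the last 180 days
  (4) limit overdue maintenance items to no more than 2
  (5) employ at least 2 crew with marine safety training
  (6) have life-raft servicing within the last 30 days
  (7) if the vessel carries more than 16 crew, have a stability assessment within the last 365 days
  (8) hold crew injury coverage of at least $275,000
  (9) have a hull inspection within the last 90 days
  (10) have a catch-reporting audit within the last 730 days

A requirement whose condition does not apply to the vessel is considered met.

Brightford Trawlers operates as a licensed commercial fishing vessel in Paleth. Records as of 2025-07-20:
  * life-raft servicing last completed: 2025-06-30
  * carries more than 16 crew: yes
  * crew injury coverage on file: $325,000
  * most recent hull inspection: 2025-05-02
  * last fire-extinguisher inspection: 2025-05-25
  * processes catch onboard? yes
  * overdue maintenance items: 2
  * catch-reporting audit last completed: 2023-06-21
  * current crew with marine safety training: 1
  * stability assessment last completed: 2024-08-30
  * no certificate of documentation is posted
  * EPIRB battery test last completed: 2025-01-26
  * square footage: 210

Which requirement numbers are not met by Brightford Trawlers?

1. fire-extinguisher inspection 56 days ago vs limit 45 → not met
2. condition 'processes catch onboard' holds; certificate of documentation absent → not met
3. EPIRB battery test 175 days ago vs limit 180 → met
4. overdue maintenance items 2 ≤ 2 → met
5. crew with marine safety training 1 < 2 → not met
6. life-raft servicing 20 days ago vs limit 30 → met
7. condition 'carries more than 16 crew' holds; stability assessment 324 days ago vs limit 365 → met
8. crew injury coverage $325,000 ≥ $275,000 → met
9. hull inspection 79 days ago vs limit 90 → met
10. catch-reporting audit 760 days ago vs limit 730 → not met
Not met: 1, 2, 5, 10

1, 2, 5, 10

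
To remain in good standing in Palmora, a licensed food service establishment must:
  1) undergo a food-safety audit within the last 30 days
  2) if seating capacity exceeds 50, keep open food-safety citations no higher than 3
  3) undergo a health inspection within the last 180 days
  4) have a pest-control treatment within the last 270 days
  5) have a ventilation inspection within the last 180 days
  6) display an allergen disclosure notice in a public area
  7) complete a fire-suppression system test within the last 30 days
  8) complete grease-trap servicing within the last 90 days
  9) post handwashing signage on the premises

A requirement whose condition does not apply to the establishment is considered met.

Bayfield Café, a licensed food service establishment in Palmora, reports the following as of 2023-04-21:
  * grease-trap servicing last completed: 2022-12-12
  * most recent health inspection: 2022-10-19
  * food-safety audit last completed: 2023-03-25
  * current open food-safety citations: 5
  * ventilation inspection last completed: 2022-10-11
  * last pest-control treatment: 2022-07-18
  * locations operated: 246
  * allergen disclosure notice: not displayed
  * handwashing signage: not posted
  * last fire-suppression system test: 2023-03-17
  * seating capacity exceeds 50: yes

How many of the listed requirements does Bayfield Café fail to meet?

8

1. food-safety audit 27 days ago vs limit 30 → met
2. condition 'seating capacity exceeds 50' holds; open food-safety citations 5 > 3 → not met
3. health inspection 184 days ago vs limit 180 → not met
4. pest-control treatment 277 days ago vs limit 270 → not met
5. ventilation inspection 192 days ago vs limit 180 → not met
6. allergen disclosure notice absent → not met
7. fire-suppression system test 35 days ago vs limit 30 → not met
8. grease-trap servicing 130 days ago vs limit 90 → not met
9. handwashing signage absent → not met
Not met: 8 of 9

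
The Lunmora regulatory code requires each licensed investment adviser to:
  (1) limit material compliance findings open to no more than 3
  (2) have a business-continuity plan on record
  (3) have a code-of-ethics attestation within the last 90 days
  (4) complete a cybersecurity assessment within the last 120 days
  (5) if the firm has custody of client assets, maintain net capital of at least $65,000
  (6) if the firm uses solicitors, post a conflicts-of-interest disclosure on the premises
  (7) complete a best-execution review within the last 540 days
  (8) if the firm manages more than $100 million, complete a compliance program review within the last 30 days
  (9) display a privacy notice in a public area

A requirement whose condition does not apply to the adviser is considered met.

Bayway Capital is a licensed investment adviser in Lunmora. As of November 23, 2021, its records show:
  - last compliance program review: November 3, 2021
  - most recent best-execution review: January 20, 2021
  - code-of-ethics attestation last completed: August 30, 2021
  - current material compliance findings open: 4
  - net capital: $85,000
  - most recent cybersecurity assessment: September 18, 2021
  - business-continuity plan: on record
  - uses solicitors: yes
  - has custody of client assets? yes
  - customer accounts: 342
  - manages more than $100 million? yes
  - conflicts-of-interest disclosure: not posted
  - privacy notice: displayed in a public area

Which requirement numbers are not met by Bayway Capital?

1, 6

1. material compliance findings open 4 > 3 → not met
2. business-continuity plan present → met
3. code-of-ethics attestation 85 days ago vs limit 90 → met
4. cybersecurity assessment 66 days ago vs limit 120 → met
5. condition 'has custody of client assets' holds; net capital $85,000 ≥ $65,000 → met
6. condition 'uses solicitors' holds; conflicts-of-interest disclosure absent → not met
7. best-execution review 307 days ago vs limit 540 → met
8. condition 'manages more than $100 million' holds; compliance program review 20 days ago vs limit 30 → met
9. privacy notice present → met
Not met: 1, 6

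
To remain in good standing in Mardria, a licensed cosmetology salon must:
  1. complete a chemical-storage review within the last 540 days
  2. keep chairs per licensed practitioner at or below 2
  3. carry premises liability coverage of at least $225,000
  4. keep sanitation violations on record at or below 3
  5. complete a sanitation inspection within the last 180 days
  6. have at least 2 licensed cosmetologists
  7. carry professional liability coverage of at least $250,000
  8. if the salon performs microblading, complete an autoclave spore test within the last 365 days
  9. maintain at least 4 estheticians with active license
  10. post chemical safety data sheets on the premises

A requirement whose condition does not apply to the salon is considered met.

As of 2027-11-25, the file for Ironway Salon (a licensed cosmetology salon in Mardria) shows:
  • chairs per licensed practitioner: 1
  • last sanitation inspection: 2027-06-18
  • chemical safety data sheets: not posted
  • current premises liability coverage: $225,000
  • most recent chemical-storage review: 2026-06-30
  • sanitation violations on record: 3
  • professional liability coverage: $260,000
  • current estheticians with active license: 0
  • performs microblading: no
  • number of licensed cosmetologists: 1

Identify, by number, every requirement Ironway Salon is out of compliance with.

1. chemical-storage review 513 days ago vs limit 540 → met
2. chairs per licensed practitioner 1 ≤ 2 → met
3. premises liability coverage $225,000 ≥ $225,000 → met
4. sanitation violations on record 3 ≤ 3 → met
5. sanitation inspection 160 days ago vs limit 180 → met
6. licensed cosmetologists 1 < 2 → not met
7. professional liability coverage $260,000 ≥ $250,000 → met
8. condition 'performs microblading' does not hold → requirement n/a → met
9. estheticians with active license 0 < 4 → not met
10. chemical safety data sheets absent → not met
Not met: 6, 9, 10

6, 9, 10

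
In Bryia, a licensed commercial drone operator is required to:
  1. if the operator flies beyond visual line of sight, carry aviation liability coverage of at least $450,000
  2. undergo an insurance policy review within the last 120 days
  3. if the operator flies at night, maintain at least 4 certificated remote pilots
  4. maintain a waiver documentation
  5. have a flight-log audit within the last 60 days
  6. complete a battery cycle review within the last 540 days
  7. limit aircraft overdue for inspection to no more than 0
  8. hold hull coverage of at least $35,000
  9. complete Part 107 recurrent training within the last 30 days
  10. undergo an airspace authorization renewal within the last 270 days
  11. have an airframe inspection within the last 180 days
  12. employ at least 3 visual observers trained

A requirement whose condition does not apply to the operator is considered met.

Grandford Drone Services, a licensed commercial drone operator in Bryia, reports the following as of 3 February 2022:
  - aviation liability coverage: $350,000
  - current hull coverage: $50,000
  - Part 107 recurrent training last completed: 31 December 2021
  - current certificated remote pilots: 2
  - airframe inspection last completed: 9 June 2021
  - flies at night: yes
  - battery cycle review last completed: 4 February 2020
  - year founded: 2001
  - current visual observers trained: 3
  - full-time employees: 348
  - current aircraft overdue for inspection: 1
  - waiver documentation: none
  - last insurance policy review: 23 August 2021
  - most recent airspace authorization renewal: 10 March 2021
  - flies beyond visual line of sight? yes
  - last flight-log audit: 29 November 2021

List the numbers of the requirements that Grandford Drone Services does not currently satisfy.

1, 2, 3, 4, 5, 6, 7, 9, 10, 11

1. condition 'flies beyond visual line of sight' holds; aviation liability coverage $350,000 < $450,000 → not met
2. insurance policy review 164 days ago vs limit 120 → not met
3. condition 'flies at night' holds; certificated remote pilots 2 < 4 → not met
4. waiver documentation absent → not met
5. flight-log audit 66 days ago vs limit 60 → not met
6. battery cycle review 730 days ago vs limit 540 → not met
7. aircraft overdue for inspection 1 > 0 → not met
8. hull coverage $50,000 ≥ $35,000 → met
9. Part 107 recurrent training 34 days ago vs limit 30 → not met
10. airspace authorization renewal 330 days ago vs limit 270 → not met
11. airframe inspection 239 days ago vs limit 180 → not met
12. visual observers trained 3 ≥ 3 → met
Not met: 1, 2, 3, 4, 5, 6, 7, 9, 10, 11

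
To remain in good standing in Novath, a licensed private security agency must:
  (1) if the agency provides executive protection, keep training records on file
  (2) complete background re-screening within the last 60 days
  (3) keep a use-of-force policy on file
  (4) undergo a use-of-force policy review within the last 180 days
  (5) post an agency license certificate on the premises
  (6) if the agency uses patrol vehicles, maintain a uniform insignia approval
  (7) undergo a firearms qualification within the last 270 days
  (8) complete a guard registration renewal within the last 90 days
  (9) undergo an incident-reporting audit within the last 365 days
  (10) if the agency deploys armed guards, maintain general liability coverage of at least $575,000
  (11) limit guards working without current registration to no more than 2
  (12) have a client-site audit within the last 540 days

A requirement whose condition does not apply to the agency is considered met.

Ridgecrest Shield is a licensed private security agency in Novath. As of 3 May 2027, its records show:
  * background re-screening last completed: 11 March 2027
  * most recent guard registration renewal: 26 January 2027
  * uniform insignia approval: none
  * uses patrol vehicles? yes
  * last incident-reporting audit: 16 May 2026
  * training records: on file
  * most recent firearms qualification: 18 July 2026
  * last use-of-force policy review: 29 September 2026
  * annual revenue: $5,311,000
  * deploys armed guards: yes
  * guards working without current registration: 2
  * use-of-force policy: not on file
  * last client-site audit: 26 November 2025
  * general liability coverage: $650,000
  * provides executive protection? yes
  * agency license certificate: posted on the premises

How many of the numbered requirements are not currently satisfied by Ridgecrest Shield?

1. condition 'provides executive protection' holds; training records present → met
2. background re-screening 53 days ago vs limit 60 → met
3. use-of-force policy absent → not met
4. use-of-force policy review 216 days ago vs limit 180 → not met
5. agency license certificate present → met
6. condition 'uses patrol vehicles' holds; uniform insignia approval absent → not met
7. firearms qualification 289 days ago vs limit 270 → not met
8. guard registration renewal 97 days ago vs limit 90 → not met
9. incident-reporting audit 352 days ago vs limit 365 → met
10. condition 'deploys armed guards' holds; general liability coverage $650,000 ≥ $575,000 → met
11. guards working without current registration 2 ≤ 2 → met
12. client-site audit 523 days ago vs limit 540 → met
Not met: 5 of 12

5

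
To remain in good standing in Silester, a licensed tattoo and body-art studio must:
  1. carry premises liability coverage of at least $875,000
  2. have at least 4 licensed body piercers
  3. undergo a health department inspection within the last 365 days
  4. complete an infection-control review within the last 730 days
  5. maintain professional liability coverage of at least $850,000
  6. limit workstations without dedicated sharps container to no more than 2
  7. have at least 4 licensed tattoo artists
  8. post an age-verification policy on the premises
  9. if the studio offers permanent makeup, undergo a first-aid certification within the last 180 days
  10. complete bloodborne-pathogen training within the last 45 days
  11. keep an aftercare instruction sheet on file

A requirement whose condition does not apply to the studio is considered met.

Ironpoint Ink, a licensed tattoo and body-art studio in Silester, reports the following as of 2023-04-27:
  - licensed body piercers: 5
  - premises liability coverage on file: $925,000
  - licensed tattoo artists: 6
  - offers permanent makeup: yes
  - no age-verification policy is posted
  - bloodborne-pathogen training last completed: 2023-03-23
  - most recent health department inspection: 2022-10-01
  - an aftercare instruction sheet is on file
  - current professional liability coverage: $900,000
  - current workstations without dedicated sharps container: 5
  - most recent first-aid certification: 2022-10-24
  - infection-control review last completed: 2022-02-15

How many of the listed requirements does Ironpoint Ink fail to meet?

1. premises liability coverage $925,000 ≥ $875,000 → met
2. licensed body piercers 5 ≥ 4 → met
3. health department inspection 208 days ago vs limit 365 → met
4. infection-control review 436 days ago vs limit 730 → met
5. professional liability coverage $900,000 ≥ $850,000 → met
6. workstations without dedicated sharps container 5 > 2 → not met
7. licensed tattoo artists 6 ≥ 4 → met
8. age-verification policy absent → not met
9. condition 'offers permanent makeup' holds; first-aid certification 185 days ago vs limit 180 → not met
10. bloodborne-pathogen training 35 days ago vs limit 45 → met
11. aftercare instruction sheet present → met
Not met: 3 of 11

3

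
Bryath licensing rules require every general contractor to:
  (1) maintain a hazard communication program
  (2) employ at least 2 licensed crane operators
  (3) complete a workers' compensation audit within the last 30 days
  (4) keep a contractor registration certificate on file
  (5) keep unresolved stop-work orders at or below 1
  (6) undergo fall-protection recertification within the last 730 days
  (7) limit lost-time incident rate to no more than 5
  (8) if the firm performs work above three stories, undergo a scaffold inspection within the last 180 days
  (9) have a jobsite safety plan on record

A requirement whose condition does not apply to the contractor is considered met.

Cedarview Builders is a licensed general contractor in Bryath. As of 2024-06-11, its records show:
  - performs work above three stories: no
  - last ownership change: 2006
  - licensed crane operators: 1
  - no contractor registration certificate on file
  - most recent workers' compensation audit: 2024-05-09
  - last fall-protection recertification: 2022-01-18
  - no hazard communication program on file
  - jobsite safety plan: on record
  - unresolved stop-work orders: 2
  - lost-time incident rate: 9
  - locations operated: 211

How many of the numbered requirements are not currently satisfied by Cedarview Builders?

7

1. hazard communication program absent → not met
2. licensed crane operators 1 < 2 → not met
3. workers' compensation audit 33 days ago vs limit 30 → not met
4. contractor registration certificate absent → not met
5. unresolved stop-work orders 2 > 1 → not met
6. fall-protection recertification 875 days ago vs limit 730 → not met
7. lost-time incident rate 9 > 5 → not met
8. condition 'performs work above three stories' does not hold → requirement n/a → met
9. jobsite safety plan present → met
Not met: 7 of 9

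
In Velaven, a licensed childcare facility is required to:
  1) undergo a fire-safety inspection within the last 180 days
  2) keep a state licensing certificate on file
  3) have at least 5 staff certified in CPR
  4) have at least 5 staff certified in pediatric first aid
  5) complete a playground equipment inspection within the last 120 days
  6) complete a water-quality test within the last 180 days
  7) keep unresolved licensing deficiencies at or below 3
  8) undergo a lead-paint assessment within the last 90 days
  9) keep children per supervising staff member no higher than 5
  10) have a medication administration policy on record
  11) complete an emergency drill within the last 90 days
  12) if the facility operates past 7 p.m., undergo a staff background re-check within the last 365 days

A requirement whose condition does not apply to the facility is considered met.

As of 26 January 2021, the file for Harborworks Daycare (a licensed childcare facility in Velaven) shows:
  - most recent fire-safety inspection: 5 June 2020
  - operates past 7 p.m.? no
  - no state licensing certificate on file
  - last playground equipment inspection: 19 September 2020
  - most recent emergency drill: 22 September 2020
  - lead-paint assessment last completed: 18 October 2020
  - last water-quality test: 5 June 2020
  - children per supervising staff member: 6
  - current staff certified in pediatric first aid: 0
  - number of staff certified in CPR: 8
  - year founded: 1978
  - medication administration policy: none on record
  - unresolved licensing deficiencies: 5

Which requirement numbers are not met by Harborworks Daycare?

1, 2, 4, 5, 6, 7, 8, 9, 10, 11

1. fire-safety inspection 235 days ago vs limit 180 → not met
2. state licensing certificate absent → not met
3. staff certified in CPR 8 ≥ 5 → met
4. staff certified in pediatric first aid 0 < 5 → not met
5. playground equipment inspection 129 days ago vs limit 120 → not met
6. water-quality test 235 days ago vs limit 180 → not met
7. unresolved licensing deficiencies 5 > 3 → not met
8. lead-paint assessment 100 days ago vs limit 90 → not met
9. children per supervising staff member 6 > 5 → not met
10. medication administration policy absent → not met
11. emergency drill 126 days ago vs limit 90 → not met
12. condition 'operates past 7 p.m.' does not hold → requirement n/a → met
Not met: 1, 2, 4, 5, 6, 7, 8, 9, 10, 11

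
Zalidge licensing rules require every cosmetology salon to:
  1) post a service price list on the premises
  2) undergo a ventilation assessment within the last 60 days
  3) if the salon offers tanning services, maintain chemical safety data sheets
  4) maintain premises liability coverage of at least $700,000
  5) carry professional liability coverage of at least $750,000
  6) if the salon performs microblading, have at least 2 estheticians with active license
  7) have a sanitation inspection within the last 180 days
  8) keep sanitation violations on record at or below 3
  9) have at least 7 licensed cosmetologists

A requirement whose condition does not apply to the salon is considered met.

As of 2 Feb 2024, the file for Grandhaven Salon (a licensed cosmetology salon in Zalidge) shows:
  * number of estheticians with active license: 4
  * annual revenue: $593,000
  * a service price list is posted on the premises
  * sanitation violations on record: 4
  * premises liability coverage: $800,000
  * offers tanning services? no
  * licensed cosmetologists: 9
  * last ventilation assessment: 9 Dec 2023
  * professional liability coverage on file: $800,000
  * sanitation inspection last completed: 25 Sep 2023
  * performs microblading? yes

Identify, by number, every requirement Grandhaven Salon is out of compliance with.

8

1. service price list present → met
2. ventilation assessment 55 days ago vs limit 60 → met
3. condition 'offers tanning services' does not hold → requirement n/a → met
4. premises liability coverage $800,000 ≥ $700,000 → met
5. professional liability coverage $800,000 ≥ $750,000 → met
6. condition 'performs microblading' holds; estheticians with active license 4 ≥ 2 → met
7. sanitation inspection 130 days ago vs limit 180 → met
8. sanitation violations on record 4 > 3 → not met
9. licensed cosmetologists 9 ≥ 7 → met
Not met: 8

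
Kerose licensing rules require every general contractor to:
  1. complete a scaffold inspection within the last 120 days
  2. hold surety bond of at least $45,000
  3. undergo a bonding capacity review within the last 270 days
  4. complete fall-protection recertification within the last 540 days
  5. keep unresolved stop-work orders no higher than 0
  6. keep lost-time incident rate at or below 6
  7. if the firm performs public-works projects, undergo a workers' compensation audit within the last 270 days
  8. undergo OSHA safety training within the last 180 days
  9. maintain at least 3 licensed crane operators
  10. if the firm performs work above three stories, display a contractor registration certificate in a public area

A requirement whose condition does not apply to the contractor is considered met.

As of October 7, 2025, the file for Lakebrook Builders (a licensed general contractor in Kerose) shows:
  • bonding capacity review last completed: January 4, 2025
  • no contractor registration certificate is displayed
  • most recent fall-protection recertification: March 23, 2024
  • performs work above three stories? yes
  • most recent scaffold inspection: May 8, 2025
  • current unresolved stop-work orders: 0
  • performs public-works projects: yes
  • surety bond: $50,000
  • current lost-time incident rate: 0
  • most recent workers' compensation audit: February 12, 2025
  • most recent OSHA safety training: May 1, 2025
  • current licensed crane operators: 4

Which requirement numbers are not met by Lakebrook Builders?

1, 3, 4, 10

1. scaffold inspection 152 days ago vs limit 120 → not met
2. surety bond $50,000 ≥ $45,000 → met
3. bonding capacity review 276 days ago vs limit 270 → not met
4. fall-protection recertification 563 days ago vs limit 540 → not met
5. unresolved stop-work orders 0 ≤ 0 → met
6. lost-time incident rate 0 ≤ 6 → met
7. condition 'performs public-works projects' holds; workers' compensation audit 237 days ago vs limit 270 → met
8. OSHA safety training 159 days ago vs limit 180 → met
9. licensed crane operators 4 ≥ 3 → met
10. condition 'performs work above three stories' holds; contractor registration certificate absent → not met
Not met: 1, 3, 4, 10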